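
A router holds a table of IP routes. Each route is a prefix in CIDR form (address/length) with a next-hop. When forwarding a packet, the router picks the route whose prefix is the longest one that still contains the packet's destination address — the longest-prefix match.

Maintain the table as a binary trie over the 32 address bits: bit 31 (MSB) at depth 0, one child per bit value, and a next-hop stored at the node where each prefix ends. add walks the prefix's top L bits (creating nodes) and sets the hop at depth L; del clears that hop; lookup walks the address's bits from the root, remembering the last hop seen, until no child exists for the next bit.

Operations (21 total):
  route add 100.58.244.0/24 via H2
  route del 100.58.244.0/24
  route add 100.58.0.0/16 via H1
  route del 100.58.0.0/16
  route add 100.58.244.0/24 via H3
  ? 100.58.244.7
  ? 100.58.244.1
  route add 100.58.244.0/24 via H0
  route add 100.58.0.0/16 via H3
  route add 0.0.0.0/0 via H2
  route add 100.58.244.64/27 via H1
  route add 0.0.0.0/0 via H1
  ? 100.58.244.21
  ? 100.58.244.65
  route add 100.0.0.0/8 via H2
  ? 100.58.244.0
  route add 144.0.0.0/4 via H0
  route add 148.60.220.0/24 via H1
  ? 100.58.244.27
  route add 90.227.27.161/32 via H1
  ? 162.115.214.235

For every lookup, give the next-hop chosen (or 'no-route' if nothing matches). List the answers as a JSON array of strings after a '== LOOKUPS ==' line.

Trace:
  add 100.58.244.0/24 -> H2 at depth 24
  - 100.58.244.0/24 clear@24
  add 100.58.0.0/16 -> H1 at depth 16
  - 100.58.0.0/16 clear@16
  add 100.58.244.0/24 -> H3 at depth 24
  Q 100.58.244.7: descend 011001000011101011110100 ; hops seen [H3] ; pick H3
  Q 100.58.244.1: descend 011001000011101011110100 ; hops seen [H3] ; pick H3
  add 100.58.244.0/24 -> H0 at depth 24
  add 100.58.0.0/16 -> H3 at depth 16
  add 0.0.0.0/0 -> H2 at depth 0
  add 100.58.244.64/27 -> H1 at depth 27
  add 0.0.0.0/0 -> H1 at depth 0
  Q 100.58.244.21: descend 0110010000111010111101000 ; hops seen [H1,H3,H0] ; pick H0
  Q 100.58.244.65: descend 011001000011101011110100010 ; hops seen [H1,H3,H0,H1] ; pick H1
  add 100.0.0.0/8 -> H2 at depth 8
  Q 100.58.244.0: descend 0110010000111010111101000 ; hops seen [H1,H2,H3,H0] ; pick H0
  add 144.0.0.0/4 -> H0 at depth 4
  add 148.60.220.0/24 -> H1 at depth 24
  Q 100.58.244.27: descend 0110010000111010111101000 ; hops seen [H1,H2,H3,H0] ; pick H0
  add 90.227.27.161/32 -> H1 at depth 32
  Q 162.115.214.235: descend 10 ; hops seen [H1] ; pick H1

== LOOKUPS ==
["H3","H3","H0","H1","H0","H0","H1"]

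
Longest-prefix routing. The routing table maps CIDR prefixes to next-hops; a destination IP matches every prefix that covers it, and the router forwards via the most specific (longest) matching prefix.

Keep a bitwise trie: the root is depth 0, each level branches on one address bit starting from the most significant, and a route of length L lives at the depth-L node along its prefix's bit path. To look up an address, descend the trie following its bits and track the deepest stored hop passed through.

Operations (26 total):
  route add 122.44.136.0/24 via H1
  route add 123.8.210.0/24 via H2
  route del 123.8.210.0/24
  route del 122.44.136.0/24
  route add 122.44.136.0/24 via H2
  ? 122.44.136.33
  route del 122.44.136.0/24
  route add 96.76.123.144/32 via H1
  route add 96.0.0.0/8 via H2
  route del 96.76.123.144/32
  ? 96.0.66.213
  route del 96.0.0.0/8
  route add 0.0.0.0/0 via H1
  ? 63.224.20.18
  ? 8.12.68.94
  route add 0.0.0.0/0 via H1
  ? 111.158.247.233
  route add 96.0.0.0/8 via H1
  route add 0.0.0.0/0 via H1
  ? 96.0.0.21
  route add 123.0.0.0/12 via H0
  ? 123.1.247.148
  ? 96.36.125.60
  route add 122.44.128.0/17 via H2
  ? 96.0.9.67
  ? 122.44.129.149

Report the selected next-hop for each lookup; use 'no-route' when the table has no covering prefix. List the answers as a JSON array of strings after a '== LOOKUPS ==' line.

Process each operation:
  add 122.44.136.0/24 -> H1 at depth 24
  add 123.8.210.0/24 -> H2 at depth 24
  del 123.8.210.0/24 (clear depth 24)
  del 122.44.136.0/24 (clear depth 24)
  add 122.44.136.0/24 -> H2 at depth 24
  Q 122.44.136.33: descend 011110100010110010001000 ; hops seen [H2] ; pick H2
  del 122.44.136.0/24 (clear depth 24)
  add 96.76.123.144/32 -> H1 at depth 32
  add 96.0.0.0/8 -> H2 at depth 8
  del 96.76.123.144/32 (clear depth 32)
  Q 96.0.66.213: descend 011000000 ; hops seen [H2] ; pick H2
  del 96.0.0.0/8 (clear depth 8)
  add 0.0.0.0/0 -> H1 at depth 0
  Q 63.224.20.18: descend 0 ; hops seen [H1] ; pick H1
  Q 8.12.68.94: descend 0 ; hops seen [H1] ; pick H1
  add 0.0.0.0/0 -> H1 at depth 0
  Q 111.158.247.233: descend 0110 ; hops seen [H1] ; pick H1
  add 96.0.0.0/8 -> H1 at depth 8
  add 0.0.0.0/0 -> H1 at depth 0
  Q 96.0.0.21: descend 011000000 ; hops seen [H1,H1] ; pick H1
  add 123.0.0.0/12 -> H0 at depth 12
  Q 123.1.247.148: descend 011110110000 ; hops seen [H1,H0] ; pick H0
  Q 96.36.125.60: descend 011000000 ; hops seen [H1,H1] ; pick H1
  add 122.44.128.0/17 -> H2 at depth 17
  Q 96.0.9.67: descend 011000000 ; hops seen [H1,H1] ; pick H1
  Q 122.44.129.149: descend 01111010001011001000 ; hops seen [H1,H2] ; pick H2

== LOOKUPS ==
["H2","H2","H1","H1","H1","H1","H0","H1","H1","H2"]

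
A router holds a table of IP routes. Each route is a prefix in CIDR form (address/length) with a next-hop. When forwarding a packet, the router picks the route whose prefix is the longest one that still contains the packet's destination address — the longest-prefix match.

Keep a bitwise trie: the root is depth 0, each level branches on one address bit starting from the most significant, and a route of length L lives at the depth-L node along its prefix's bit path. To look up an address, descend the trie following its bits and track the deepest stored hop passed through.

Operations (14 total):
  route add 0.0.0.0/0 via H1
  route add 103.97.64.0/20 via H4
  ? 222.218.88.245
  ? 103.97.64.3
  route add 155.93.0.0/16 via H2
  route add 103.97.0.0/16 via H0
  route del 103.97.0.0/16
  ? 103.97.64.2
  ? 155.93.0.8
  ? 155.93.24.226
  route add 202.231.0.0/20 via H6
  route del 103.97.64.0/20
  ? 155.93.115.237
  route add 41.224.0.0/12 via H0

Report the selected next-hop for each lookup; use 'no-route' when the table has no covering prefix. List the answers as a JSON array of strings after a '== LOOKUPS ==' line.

Process each operation:
  + 0.0.0.0/0 (H1) depth=0
  + 103.97.64.0/20 (H4) depth=20
  ? 222.218.88.245  path d0:H1  best=H1
  ? 103.97.64.3  path d0:H1→d1:-→d2:-→d3:-→d4:-→d5:-→d6:-→d7:-→d8:-→d9:-→d10:-→d11:-→d12:-→d13:-→d14:-→d15:-→d16:-→d17:-→d18:-→d19:-→d20:H4  best=H4
  + 155.93.0.0/16 (H2) depth=16
  + 103.97.0.0/16 (H0) depth=16
  del 103.97.0.0/16 (clear depth 16)
  ? 103.97.64.2  path d0:H1→d1:-→d2:-→d3:-→d4:-→d5:-→d6:-→d7:-→d8:-→d9:-→d10:-→d11:-→d12:-→d13:-→d14:-→d15:-→d16:-→d17:-→d18:-→d19:-→d20:H4  best=H4
  ? 155.93.0.8  path d0:H1→d1:-→d2:-→d3:-→d4:-→d5:-→d6:-→d7:-→d8:-→d9:-→d10:-→d11:-→d12:-→d13:-→d14:-→d15:-→d16:H2  best=H2
  ? 155.93.24.226  path d0:H1→d1:-→d2:-→d3:-→d4:-→d5:-→d6:-→d7:-→d8:-→d9:-→d10:-→d11:-→d12:-→d13:-→d14:-→d15:-→d16:H2  best=H2
  + 202.231.0.0/20 (H6) depth=20
  del 103.97.64.0/20 (clear depth 20)
  ? 155.93.115.237  path d0:H1→d1:-→d2:-→d3:-→d4:-→d5:-→d6:-→d7:-→d8:-→d9:-→d10:-→d11:-→d12:-→d13:-→d14:-→d15:-→d16:H2  best=H2
  + 41.224.0.0/12 (H0) depth=12

== LOOKUPS ==
["H1","H4","H4","H2","H2","H2"]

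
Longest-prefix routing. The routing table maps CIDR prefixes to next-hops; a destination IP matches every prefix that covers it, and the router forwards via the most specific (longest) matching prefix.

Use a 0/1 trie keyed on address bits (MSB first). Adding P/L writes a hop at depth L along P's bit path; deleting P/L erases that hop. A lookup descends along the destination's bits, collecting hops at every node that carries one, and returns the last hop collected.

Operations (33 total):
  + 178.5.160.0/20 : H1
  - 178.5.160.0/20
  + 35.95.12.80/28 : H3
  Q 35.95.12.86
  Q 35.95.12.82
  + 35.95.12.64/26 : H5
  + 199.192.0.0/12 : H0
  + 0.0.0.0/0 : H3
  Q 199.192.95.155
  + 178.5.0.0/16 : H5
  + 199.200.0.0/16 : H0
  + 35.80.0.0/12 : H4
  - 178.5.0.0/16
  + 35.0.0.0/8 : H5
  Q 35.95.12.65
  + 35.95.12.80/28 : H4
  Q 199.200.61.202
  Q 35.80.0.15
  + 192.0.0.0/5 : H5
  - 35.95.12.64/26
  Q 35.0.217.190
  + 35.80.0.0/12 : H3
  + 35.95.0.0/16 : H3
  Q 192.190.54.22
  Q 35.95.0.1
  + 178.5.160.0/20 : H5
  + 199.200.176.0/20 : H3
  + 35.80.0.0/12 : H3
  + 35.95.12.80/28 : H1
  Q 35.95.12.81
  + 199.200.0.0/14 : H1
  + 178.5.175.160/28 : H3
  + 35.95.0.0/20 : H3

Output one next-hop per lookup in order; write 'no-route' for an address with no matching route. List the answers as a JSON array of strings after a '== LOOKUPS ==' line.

Trace:
  add 178.5.160.0/20 -> H1 at depth 20
  del 178.5.160.0/20 (clear depth 20)
  add 35.95.12.80/28 -> H3 at depth 28
  Q 35.95.12.86: descend 0010001101011111000011000101 ; hops seen [H3] ; pick H3
  Q 35.95.12.82: descend 0010001101011111000011000101 ; hops seen [H3] ; pick H3
  add 35.95.12.64/26 -> H5 at depth 26
  add 199.192.0.0/12 -> H0 at depth 12
  add 0.0.0.0/0 -> H3 at depth 0
  Q 199.192.95.155: descend 110001111100 ; hops seen [H3,H0] ; pick H0
  add 178.5.0.0/16 -> H5 at depth 16
  add 199.200.0.0/16 -> H0 at depth 16
  add 35.80.0.0/12 -> H4 at depth 12
  del 178.5.0.0/16 (clear depth 16)
  add 35.0.0.0/8 -> H5 at depth 8
  Q 35.95.12.65: descend 001000110101111100001100010 ; hops seen [H3,H5,H4,H5] ; pick H5
  add 35.95.12.80/28 -> H4 at depth 28
  Q 199.200.61.202: descend 1100011111001000 ; hops seen [H3,H0,H0] ; pick H0
  Q 35.80.0.15: descend 001000110101 ; hops seen [H3,H5,H4] ; pick H4
  add 192.0.0.0/5 -> H5 at depth 5
  del 35.95.12.64/26 (clear depth 26)
  Q 35.0.217.190: descend 001000110 ; hops seen [H3,H5] ; pick H5
  add 35.80.0.0/12 -> H3 at depth 12
  add 35.95.0.0/16 -> H3 at depth 16
  Q 192.190.54.22: descend 11000 ; hops seen [H3,H5] ; pick H5
  Q 35.95.0.1: descend 00100011010111110000 ; hops seen [H3,H5,H3,H3] ; pick H3
  add 178.5.160.0/20 -> H5 at depth 20
  add 199.200.176.0/20 -> H3 at depth 20
  add 35.80.0.0/12 -> H3 at depth 12
  add 35.95.12.80/28 -> H1 at depth 28
  Q 35.95.12.81: descend 0010001101011111000011000101 ; hops seen [H3,H5,H3,H3,H1] ; pick H1
  add 199.200.0.0/14 -> H1 at depth 14
  add 178.5.175.160/28 -> H3 at depth 28
  add 35.95.0.0/20 -> H3 at depth 20

== LOOKUPS ==
["H3","H3","H0","H5","H0","H4","H5","H5","H3","H1"]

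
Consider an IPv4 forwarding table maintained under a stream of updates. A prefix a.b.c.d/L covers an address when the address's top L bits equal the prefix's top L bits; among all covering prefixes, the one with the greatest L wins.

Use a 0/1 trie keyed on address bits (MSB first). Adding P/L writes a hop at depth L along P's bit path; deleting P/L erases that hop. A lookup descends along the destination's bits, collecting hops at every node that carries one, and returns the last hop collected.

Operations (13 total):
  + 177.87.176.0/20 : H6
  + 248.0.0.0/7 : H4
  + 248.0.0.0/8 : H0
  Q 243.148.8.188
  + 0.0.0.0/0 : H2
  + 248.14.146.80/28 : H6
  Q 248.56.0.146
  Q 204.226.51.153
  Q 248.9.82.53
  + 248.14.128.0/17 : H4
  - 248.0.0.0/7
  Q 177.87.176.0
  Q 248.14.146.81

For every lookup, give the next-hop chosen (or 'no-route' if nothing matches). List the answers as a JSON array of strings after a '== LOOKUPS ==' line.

Apply in order:
  add 177.87.176.0/20 -> H6 at depth 20
  add 248.0.0.0/7 -> H4 at depth 7
  add 248.0.0.0/8 -> H0 at depth 8
  lookup 243.148.8.188: bits 1111 walk d0:-→d1:-→d2:-→d3:-→d4:- -> no-route
  add 0.0.0.0/0 -> H2 at depth 0
  add 248.14.146.80/28 -> H6 at depth 28
  lookup 248.56.0.146: bits 1111100000 walk d0:H2→d1:-→d2:-→d3:-→d4:-→d5:-→d6:-→d7:H4→d8:H0→d9:-→d10:- -> H0
  lookup 204.226.51.153: bits 11 walk d0:H2→d1:-→d2:- -> H2
  lookup 248.9.82.53: bits 1111100000001 walk d0:H2→d1:-→d2:-→d3:-→d4:-→d5:-→d6:-→d7:H4→d8:H0→d9:-→d10:-→d11:-→d12:-→d13:- -> H0
  add 248.14.128.0/17 -> H4 at depth 17
  del 248.0.0.0/7 (clear depth 7)
  lookup 177.87.176.0: bits 10110001010101111011 walk d0:H2→d1:-→d2:-→d3:-→d4:-→d5:-→d6:-→d7:-→d8:-→d9:-→d10:-→d11:-→d12:-→d13:-→d14:-→d15:-→d16:-→d17:-→d18:-→d19:-→d20:H6 -> H6
  lookup 248.14.146.81: bits 1111100000001110100100100101 walk d0:H2→d1:-→d2:-→d3:-→d4:-→d5:-→d6:-→d7:-→d8:H0→d9:-→d10:-→d11:-→d12:-→d13:-→d14:-→d15:-→d16:-→d17:H4→d18:-→d19:-→d20:-→d21:-→d22:-→d23:-→d24:-→d25:-→d26:-→d27:-→d28:H6 -> H6

== LOOKUPS ==
["no-route","H0","H2","H0","H6","H6"]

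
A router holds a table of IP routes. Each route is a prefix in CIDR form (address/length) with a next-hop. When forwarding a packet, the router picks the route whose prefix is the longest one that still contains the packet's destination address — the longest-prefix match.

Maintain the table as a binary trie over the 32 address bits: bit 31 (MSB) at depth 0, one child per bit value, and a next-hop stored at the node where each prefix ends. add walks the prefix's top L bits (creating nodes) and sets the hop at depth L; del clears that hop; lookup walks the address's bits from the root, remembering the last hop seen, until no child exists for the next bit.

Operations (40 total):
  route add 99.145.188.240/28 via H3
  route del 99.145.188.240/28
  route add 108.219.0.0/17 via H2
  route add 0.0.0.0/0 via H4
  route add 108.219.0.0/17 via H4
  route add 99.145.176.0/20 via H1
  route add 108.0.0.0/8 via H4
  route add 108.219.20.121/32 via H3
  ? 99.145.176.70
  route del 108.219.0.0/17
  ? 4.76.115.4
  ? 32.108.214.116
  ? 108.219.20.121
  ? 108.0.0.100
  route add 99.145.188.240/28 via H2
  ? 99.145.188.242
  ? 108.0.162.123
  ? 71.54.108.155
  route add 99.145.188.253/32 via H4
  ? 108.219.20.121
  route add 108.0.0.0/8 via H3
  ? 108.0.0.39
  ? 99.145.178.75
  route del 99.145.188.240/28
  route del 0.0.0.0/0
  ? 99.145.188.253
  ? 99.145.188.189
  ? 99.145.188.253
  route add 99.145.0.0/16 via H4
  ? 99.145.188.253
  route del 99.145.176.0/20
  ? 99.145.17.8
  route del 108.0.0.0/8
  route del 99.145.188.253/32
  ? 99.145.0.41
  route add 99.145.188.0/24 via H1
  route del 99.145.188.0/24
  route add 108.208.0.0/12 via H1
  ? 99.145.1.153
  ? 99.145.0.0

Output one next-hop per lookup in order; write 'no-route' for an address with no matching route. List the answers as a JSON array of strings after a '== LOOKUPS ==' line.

Process each operation:
  + 99.145.188.240/28 (H3) depth=28
  del 99.145.188.240/28 (clear depth 28)
  + 108.219.0.0/17 (H2) depth=17
  + 0.0.0.0/0 (H4) depth=0
  + 108.219.0.0/17 (H4) depth=17
  + 99.145.176.0/20 (H1) depth=20
  + 108.0.0.0/8 (H4) depth=8
  + 108.219.20.121/32 (H3) depth=32
  ? 99.145.176.70  path d0:H4→d1:-→d2:-→d3:-→d4:-→d5:-→d6:-→d7:-→d8:-→d9:-→d10:-→d11:-→d12:-→d13:-→d14:-→d15:-→d16:-→d17:-→d18:-→d19:-→d20:H1  best=H1
  del 108.219.0.0/17 (clear depth 17)
  ? 4.76.115.4  path d0:H4→d1:-  best=H4
  ? 32.108.214.116  path d0:H4→d1:-  best=H4
  ? 108.219.20.121  path d0:H4→d1:-→d2:-→d3:-→d4:-→d5:-→d6:-→d7:-→d8:H4→d9:-→d10:-→d11:-→d12:-→d13:-→d14:-→d15:-→d16:-→d17:-→d18:-→d19:-→d20:-→d21:-→d22:-→d23:-→d24:-→d25:-→d26:-→d27:-→d28:-→d29:-→d30:-→d31:-→d32:H3  best=H3
  ? 108.0.0.100  path d0:H4→d1:-→d2:-→d3:-→d4:-→d5:-→d6:-→d7:-→d8:H4  best=H4
  + 99.145.188.240/28 (H2) depth=28
  ? 99.145.188.242  path d0:H4→d1:-→d2:-→d3:-→d4:-→d5:-→d6:-→d7:-→d8:-→d9:-→d10:-→d11:-→d12:-→d13:-→d14:-→d15:-→d16:-→d17:-→d18:-→d19:-→d20:H1→d21:-→d22:-→d23:-→d24:-→d25:-→d26:-→d27:-→d28:H2  best=H2
  ? 108.0.162.123  path d0:H4→d1:-→d2:-→d3:-→d4:-→d5:-→d6:-→d7:-→d8:H4  best=H4
  ? 71.54.108.155  path d0:H4→d1:-→d2:-  best=H4
  + 99.145.188.253/32 (H4) depth=32
  ? 108.219.20.121  path d0:H4→d1:-→d2:-→d3:-→d4:-→d5:-→d6:-→d7:-→d8:H4→d9:-→d10:-→d11:-→d12:-→d13:-→d14:-→d15:-→d16:-→d17:-→d18:-→d19:-→d20:-→d21:-→d22:-→d23:-→d24:-→d25:-→d26:-→d27:-→d28:-→d29:-→d30:-→d31:-→d32:H3  best=H3
  + 108.0.0.0/8 (H3) depth=8
  ? 108.0.0.39  path d0:H4→d1:-→d2:-→d3:-→d4:-→d5:-→d6:-→d7:-→d8:H3  best=H3
  ? 99.145.178.75  path d0:H4→d1:-→d2:-→d3:-→d4:-→d5:-→d6:-→d7:-→d8:-→d9:-→d10:-→d11:-→d12:-→d13:-→d14:-→d15:-→d16:-→d17:-→d18:-→d19:-→d20:H1  best=H1
  del 99.145.188.240/28 (clear depth 28)
  del 0.0.0.0/0 (clear depth 0)
  ? 99.145.188.253  path d0:-→d1:-→d2:-→d3:-→d4:-→d5:-→d6:-→d7:-→d8:-→d9:-→d10:-→d11:-→d12:-→d13:-→d14:-→d15:-→d16:-→d17:-→d18:-→d19:-→d20:H1→d21:-→d22:-→d23:-→d24:-→d25:-→d26:-→d27:-→d28:-→d29:-→d30:-→d31:-→d32:H4  best=H4
  ? 99.145.188.189  path d0:-→d1:-→d2:-→d3:-→d4:-→d5:-→d6:-→d7:-→d8:-→d9:-→d10:-→d11:-→d12:-→d13:-→d14:-→d15:-→d16:-→d17:-→d18:-→d19:-→d20:H1→d21:-→d22:-→d23:-→d24:-→d25:-  best=H1
  ? 99.145.188.253  path d0:-→d1:-→d2:-→d3:-→d4:-→d5:-→d6:-→d7:-→d8:-→d9:-→d10:-→d11:-→d12:-→d13:-→d14:-→d15:-→d16:-→d17:-→d18:-→d19:-→d20:H1→d21:-→d22:-→d23:-→d24:-→d25:-→d26:-→d27:-→d28:-→d29:-→d30:-→d31:-→d32:H4  best=H4
  + 99.145.0.0/16 (H4) depth=16
  ? 99.145.188.253  path d0:-→d1:-→d2:-→d3:-→d4:-→d5:-→d6:-→d7:-→d8:-→d9:-→d10:-→d11:-→d12:-→d13:-→d14:-→d15:-→d16:H4→d17:-→d18:-→d19:-→d20:H1→d21:-→d22:-→d23:-→d24:-→d25:-→d26:-→d27:-→d28:-→d29:-→d30:-→d31:-→d32:H4  best=H4
  del 99.145.176.0/20 (clear depth 20)
  ? 99.145.17.8  path d0:-→d1:-→d2:-→d3:-→d4:-→d5:-→d6:-→d7:-→d8:-→d9:-→d10:-→d11:-→d12:-→d13:-→d14:-→d15:-→d16:H4  best=H4
  del 108.0.0.0/8 (clear depth 8)
  del 99.145.188.253/32 (clear depth 32)
  ? 99.145.0.41  path d0:-→d1:-→d2:-→d3:-→d4:-→d5:-→d6:-→d7:-→d8:-→d9:-→d10:-→d11:-→d12:-→d13:-→d14:-→d15:-→d16:H4  best=H4
  + 99.145.188.0/24 (H1) depth=24
  del 99.145.188.0/24 (clear depth 24)
  + 108.208.0.0/12 (H1) depth=12
  ? 99.145.1.153  path d0:-→d1:-→d2:-→d3:-→d4:-→d5:-→d6:-→d7:-→d8:-→d9:-→d10:-→d11:-→d12:-→d13:-→d14:-→d15:-→d16:H4  best=H4
  ? 99.145.0.0  path d0:-→d1:-→d2:-→d3:-→d4:-→d5:-→d6:-→d7:-→d8:-→d9:-→d10:-→d11:-→d12:-→d13:-→d14:-→d15:-→d16:H4  best=H4

== LOOKUPS ==
["H1","H4","H4","H3","H4","H2","H4","H4","H3","H3","H1","H4","H1","H4","H4","H4","H4","H4","H4"]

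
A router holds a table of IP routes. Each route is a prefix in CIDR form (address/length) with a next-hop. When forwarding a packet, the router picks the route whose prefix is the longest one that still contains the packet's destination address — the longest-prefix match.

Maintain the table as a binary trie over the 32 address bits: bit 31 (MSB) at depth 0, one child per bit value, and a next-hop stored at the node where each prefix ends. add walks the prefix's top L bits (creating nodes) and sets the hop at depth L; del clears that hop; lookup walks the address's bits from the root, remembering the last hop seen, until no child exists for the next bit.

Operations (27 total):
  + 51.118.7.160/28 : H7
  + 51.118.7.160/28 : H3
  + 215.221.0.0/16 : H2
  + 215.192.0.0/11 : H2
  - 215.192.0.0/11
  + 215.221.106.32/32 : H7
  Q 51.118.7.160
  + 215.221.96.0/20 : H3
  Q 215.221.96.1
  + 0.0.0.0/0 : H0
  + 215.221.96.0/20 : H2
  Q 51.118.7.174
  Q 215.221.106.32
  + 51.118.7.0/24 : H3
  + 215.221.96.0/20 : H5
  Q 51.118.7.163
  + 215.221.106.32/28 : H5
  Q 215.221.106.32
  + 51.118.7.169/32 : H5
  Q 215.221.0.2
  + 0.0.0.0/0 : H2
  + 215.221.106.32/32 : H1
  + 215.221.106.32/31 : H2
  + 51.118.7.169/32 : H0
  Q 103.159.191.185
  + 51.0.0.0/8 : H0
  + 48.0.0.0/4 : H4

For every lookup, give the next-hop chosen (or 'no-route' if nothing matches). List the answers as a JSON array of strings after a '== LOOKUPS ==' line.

Apply in order:
  + 51.118.7.160/28 (H7) depth=28
  + 51.118.7.160/28 (H3) depth=28
  + 215.221.0.0/16 (H2) depth=16
  + 215.192.0.0/11 (H2) depth=11
  - 215.192.0.0/11 clear@11
  + 215.221.106.32/32 (H7) depth=32
  Q 51.118.7.160: descend 0011001101110110000001111010 ; hops seen [H3] ; pick H3
  + 215.221.96.0/20 (H3) depth=20
  Q 215.221.96.1: descend 11010111110111010110 ; hops seen [H2,H3] ; pick H3
  + 0.0.0.0/0 (H0) depth=0
  + 215.221.96.0/20 (H2) depth=20
  Q 51.118.7.174: descend 0011001101110110000001111010 ; hops seen [H0,H3] ; pick H3
  Q 215.221.106.32: descend 11010111110111010110101000100000 ; hops seen [H0,H2,H2,H7] ; pick H7
  + 51.118.7.0/24 (H3) depth=24
  + 215.221.96.0/20 (H5) depth=20
  Q 51.118.7.163: descend 0011001101110110000001111010 ; hops seen [H0,H3,H3] ; pick H3
  + 215.221.106.32/28 (H5) depth=28
  Q 215.221.106.32: descend 11010111110111010110101000100000 ; hops seen [H0,H2,H5,H5,H7] ; pick H7
  + 51.118.7.169/32 (H5) depth=32
  Q 215.221.0.2: descend 11010111110111010 ; hops seen [H0,H2] ; pick H2
  + 0.0.0.0/0 (H2) depth=0
  + 215.221.106.32/32 (H1) depth=32
  + 215.221.106.32/31 (H2) depth=31
  + 51.118.7.169/32 (H0) depth=32
  Q 103.159.191.185: descend 0 ; hops seen [H2] ; pick H2
  + 51.0.0.0/8 (H0) depth=8
  + 48.0.0.0/4 (H4) depth=4

== LOOKUPS ==
["H3","H3","H3","H7","H3","H7","H2","H2"]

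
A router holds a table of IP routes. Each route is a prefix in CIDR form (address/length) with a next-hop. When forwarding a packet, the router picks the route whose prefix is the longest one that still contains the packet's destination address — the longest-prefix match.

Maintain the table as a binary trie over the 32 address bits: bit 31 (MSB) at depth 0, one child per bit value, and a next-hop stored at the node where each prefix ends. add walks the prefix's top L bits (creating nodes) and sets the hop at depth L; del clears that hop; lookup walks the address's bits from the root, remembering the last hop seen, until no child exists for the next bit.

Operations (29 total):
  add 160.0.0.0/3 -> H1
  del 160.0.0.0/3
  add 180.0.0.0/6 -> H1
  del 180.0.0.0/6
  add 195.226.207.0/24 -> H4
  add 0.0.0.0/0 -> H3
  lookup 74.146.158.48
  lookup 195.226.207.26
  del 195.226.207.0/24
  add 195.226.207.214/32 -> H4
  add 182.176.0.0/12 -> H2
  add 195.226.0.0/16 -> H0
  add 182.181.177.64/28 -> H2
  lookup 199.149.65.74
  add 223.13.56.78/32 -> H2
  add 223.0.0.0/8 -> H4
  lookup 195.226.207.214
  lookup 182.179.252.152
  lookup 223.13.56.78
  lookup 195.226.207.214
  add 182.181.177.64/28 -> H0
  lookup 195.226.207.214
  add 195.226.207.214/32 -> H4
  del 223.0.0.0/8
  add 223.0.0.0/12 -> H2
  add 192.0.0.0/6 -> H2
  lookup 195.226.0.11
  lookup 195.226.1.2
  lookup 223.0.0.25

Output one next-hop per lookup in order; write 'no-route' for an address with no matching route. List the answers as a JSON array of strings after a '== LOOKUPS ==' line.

Process each operation:
  + 160.0.0.0/3 (H1) depth=3
  del 160.0.0.0/3 (clear depth 3)
  + 180.0.0.0/6 (H1) depth=6
  del 180.0.0.0/6 (clear depth 6)
  + 195.226.207.0/24 (H4) depth=24
  + 0.0.0.0/0 (H3) depth=0
  ? 74.146.158.48  path d0:H3  best=H3
  ? 195.226.207.26  path d0:H3→d1:-→d2:-→d3:-→d4:-→d5:-→d6:-→d7:-→d8:-→d9:-→d10:-→d11:-→d12:-→d13:-→d14:-→d15:-→d16:-→d17:-→d18:-→d19:-→d20:-→d21:-→d22:-→d23:-→d24:H4  best=H4
  del 195.226.207.0/24 (clear depth 24)
  + 195.226.207.214/32 (H4) depth=32
  + 182.176.0.0/12 (H2) depth=12
  + 195.226.0.0/16 (H0) depth=16
  + 182.181.177.64/28 (H2) depth=28
  ? 199.149.65.74  path d0:H3→d1:-→d2:-→d3:-→d4:-→d5:-  best=H3
  + 223.13.56.78/32 (H2) depth=32
  + 223.0.0.0/8 (H4) depth=8
  ? 195.226.207.214  path d0:H3→d1:-→d2:-→d3:-→d4:-→d5:-→d6:-→d7:-→d8:-→d9:-→d10:-→d11:-→d12:-→d13:-→d14:-→d15:-→d16:H0→d17:-→d18:-→d19:-→d20:-→d21:-→d22:-→d23:-→d24:-→d25:-→d26:-→d27:-→d28:-→d29:-→d30:-→d31:-→d32:H4  best=H4
  ? 182.179.252.152  path d0:H3→d1:-→d2:-→d3:-→d4:-→d5:-→d6:-→d7:-→d8:-→d9:-→d10:-→d11:-→d12:H2→d13:-  best=H2
  ? 223.13.56.78  path d0:H3→d1:-→d2:-→d3:-→d4:-→d5:-→d6:-→d7:-→d8:H4→d9:-→d10:-→d11:-→d12:-→d13:-→d14:-→d15:-→d16:-→d17:-→d18:-→d19:-→d20:-→d21:-→d22:-→d23:-→d24:-→d25:-→d26:-→d27:-→d28:-→d29:-→d30:-→d31:-→d32:H2  best=H2
  ? 195.226.207.214  path d0:H3→d1:-→d2:-→d3:-→d4:-→d5:-→d6:-→d7:-→d8:-→d9:-→d10:-→d11:-→d12:-→d13:-→d14:-→d15:-→d16:H0→d17:-→d18:-→d19:-→d20:-→d21:-→d22:-→d23:-→d24:-→d25:-→d26:-→d27:-→d28:-→d29:-→d30:-→d31:-→d32:H4  best=H4
  + 182.181.177.64/28 (H0) depth=28
  ? 195.226.207.214  path d0:H3→d1:-→d2:-→d3:-→d4:-→d5:-→d6:-→d7:-→d8:-→d9:-→d10:-→d11:-→d12:-→d13:-→d14:-→d15:-→d16:H0→d17:-→d18:-→d19:-→d20:-→d21:-→d22:-→d23:-→d24:-→d25:-→d26:-→d27:-→d28:-→d29:-→d30:-→d31:-→d32:H4  best=H4
  + 195.226.207.214/32 (H4) depth=32
  del 223.0.0.0/8 (clear depth 8)
  + 223.0.0.0/12 (H2) depth=12
  + 192.0.0.0/6 (H2) depth=6
  ? 195.226.0.11  path d0:H3→d1:-→d2:-→d3:-→d4:-→d5:-→d6:H2→d7:-→d8:-→d9:-→d10:-→d11:-→d12:-→d13:-→d14:-→d15:-→d16:H0  best=H0
  ? 195.226.1.2  path d0:H3→d1:-→d2:-→d3:-→d4:-→d5:-→d6:H2→d7:-→d8:-→d9:-→d10:-→d11:-→d12:-→d13:-→d14:-→d15:-→d16:H0  best=H0
  ? 223.0.0.25  path d0:H3→d1:-→d2:-→d3:-→d4:-→d5:-→d6:-→d7:-→d8:-→d9:-→d10:-→d11:-→d12:H2  best=H2

== LOOKUPS ==
["H3","H4","H3","H4","H2","H2","H4","H4","H0","H0","H2"]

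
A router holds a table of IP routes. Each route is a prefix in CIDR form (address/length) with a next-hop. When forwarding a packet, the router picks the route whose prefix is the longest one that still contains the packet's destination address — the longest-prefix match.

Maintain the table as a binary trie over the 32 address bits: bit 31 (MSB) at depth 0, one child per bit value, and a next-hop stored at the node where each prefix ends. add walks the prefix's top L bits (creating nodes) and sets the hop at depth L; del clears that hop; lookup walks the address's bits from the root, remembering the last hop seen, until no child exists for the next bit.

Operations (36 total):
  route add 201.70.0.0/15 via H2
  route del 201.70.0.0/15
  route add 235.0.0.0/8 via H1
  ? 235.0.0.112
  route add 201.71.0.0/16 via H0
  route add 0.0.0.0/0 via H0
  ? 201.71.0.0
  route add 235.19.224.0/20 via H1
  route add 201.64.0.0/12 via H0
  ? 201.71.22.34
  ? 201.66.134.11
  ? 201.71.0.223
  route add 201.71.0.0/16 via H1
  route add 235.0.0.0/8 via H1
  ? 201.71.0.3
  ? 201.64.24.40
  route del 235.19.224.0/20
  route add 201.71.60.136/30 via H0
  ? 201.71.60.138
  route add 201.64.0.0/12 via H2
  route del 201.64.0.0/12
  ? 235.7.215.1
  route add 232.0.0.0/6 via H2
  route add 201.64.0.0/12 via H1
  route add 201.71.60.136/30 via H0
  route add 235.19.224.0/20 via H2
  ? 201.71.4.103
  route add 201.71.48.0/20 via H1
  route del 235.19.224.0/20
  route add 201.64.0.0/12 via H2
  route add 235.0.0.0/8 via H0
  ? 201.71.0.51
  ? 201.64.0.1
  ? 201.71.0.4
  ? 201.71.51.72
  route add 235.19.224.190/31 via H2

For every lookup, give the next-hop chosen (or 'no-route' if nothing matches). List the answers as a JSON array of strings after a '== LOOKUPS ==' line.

Apply in order:
  add 201.70.0.0/15 -> H2 at depth 15
  del 201.70.0.0/15 (clear depth 15)
  add 235.0.0.0/8 -> H1 at depth 8
  lookup 235.0.0.112: bits 11101011 walk d0:-→d1:-→d2:-→d3:-→d4:-→d5:-→d6:-→d7:-→d8:H1 -> H1
  add 201.71.0.0/16 -> H0 at depth 16
  add 0.0.0.0/0 -> H0 at depth 0
  lookup 201.71.0.0: bits 1100100101000111 walk d0:H0→d1:-→d2:-→d3:-→d4:-→d5:-→d6:-→d7:-→d8:-→d9:-→d10:-→d11:-→d12:-→d13:-→d14:-→d15:-→d16:H0 -> H0
  add 235.19.224.0/20 -> H1 at depth 20
  add 201.64.0.0/12 -> H0 at depth 12
  lookup 201.71.22.34: bits 1100100101000111 walk d0:H0→d1:-→d2:-→d3:-→d4:-→d5:-→d6:-→d7:-→d8:-→d9:-→d10:-→d11:-→d12:H0→d13:-→d14:-→d15:-→d16:H0 -> H0
  lookup 201.66.134.11: bits 1100100101000 walk d0:H0→d1:-→d2:-→d3:-→d4:-→d5:-→d6:-→d7:-→d8:-→d9:-→d10:-→d11:-→d12:H0→d13:- -> H0
  lookup 201.71.0.223: bits 1100100101000111 walk d0:H0→d1:-→d2:-→d3:-→d4:-→d5:-→d6:-→d7:-→d8:-→d9:-→d10:-→d11:-→d12:H0→d13:-→d14:-→d15:-→d16:H0 -> H0
  add 201.71.0.0/16 -> H1 at depth 16
  add 235.0.0.0/8 -> H1 at depth 8
  lookup 201.71.0.3: bits 1100100101000111 walk d0:H0→d1:-→d2:-→d3:-→d4:-→d5:-→d6:-→d7:-→d8:-→d9:-→d10:-→d11:-→d12:H0→d13:-→d14:-→d15:-→d16:H1 -> H1
  lookup 201.64.24.40: bits 1100100101000 walk d0:H0→d1:-→d2:-→d3:-→d4:-→d5:-→d6:-→d7:-→d8:-→d9:-→d10:-→d11:-→d12:H0→d13:- -> H0
  del 235.19.224.0/20 (clear depth 20)
  add 201.71.60.136/30 -> H0 at depth 30
  lookup 201.71.60.138: bits 110010010100011100111100100010 walk d0:H0→d1:-→d2:-→d3:-→d4:-→d5:-→d6:-→d7:-→d8:-→d9:-→d10:-→d11:-→d12:H0→d13:-→d14:-→d15:-→d16:H1→d17:-→d18:-→d19:-→d20:-→d21:-→d22:-→d23:-→d24:-→d25:-→d26:-→d27:-→d28:-→d29:-→d30:H0 -> H0
  add 201.64.0.0/12 -> H2 at depth 12
  del 201.64.0.0/12 (clear depth 12)
  lookup 235.7.215.1: bits 11101011000 walk d0:H0→d1:-→d2:-→d3:-→d4:-→d5:-→d6:-→d7:-→d8:H1→d9:-→d10:-→d11:- -> H1
  add 232.0.0.0/6 -> H2 at depth 6
  add 201.64.0.0/12 -> H1 at depth 12
  add 201.71.60.136/30 -> H0 at depth 30
  add 235.19.224.0/20 -> H2 at depth 20
  lookup 201.71.4.103: bits 110010010100011100 walk d0:H0→d1:-→d2:-→d3:-→d4:-→d5:-→d6:-→d7:-→d8:-→d9:-→d10:-→d11:-→d12:H1→d13:-→d14:-→d15:-→d16:H1→d17:-→d18:- -> H1
  add 201.71.48.0/20 -> H1 at depth 20
  del 235.19.224.0/20 (clear depth 20)
  add 201.64.0.0/12 -> H2 at depth 12
  add 235.0.0.0/8 -> H0 at depth 8
  lookup 201.71.0.51: bits 110010010100011100 walk d0:H0→d1:-→d2:-→d3:-→d4:-→d5:-→d6:-→d7:-→d8:-→d9:-→d10:-→d11:-→d12:H2→d13:-→d14:-→d15:-→d16:H1→d17:-→d18:- -> H1
  lookup 201.64.0.1: bits 1100100101000 walk d0:H0→d1:-→d2:-→d3:-→d4:-→d5:-→d6:-→d7:-→d8:-→d9:-→d10:-→d11:-→d12:H2→d13:- -> H2
  lookup 201.71.0.4: bits 110010010100011100 walk d0:H0→d1:-→d2:-→d3:-→d4:-→d5:-→d6:-→d7:-→d8:-→d9:-→d10:-→d11:-→d12:H2→d13:-→d14:-→d15:-→d16:H1→d17:-→d18:- -> H1
  lookup 201.71.51.72: bits 11001001010001110011 walk d0:H0→d1:-→d2:-→d3:-→d4:-→d5:-→d6:-→d7:-→d8:-→d9:-→d10:-→d11:-→d12:H2→d13:-→d14:-→d15:-→d16:H1→d17:-→d18:-→d19:-→d20:H1 -> H1
  add 235.19.224.190/31 -> H2 at depth 31

== LOOKUPS ==
["H1","H0","H0","H0","H0","H1","H0","H0","H1","H1","H1","H2","H1","H1"]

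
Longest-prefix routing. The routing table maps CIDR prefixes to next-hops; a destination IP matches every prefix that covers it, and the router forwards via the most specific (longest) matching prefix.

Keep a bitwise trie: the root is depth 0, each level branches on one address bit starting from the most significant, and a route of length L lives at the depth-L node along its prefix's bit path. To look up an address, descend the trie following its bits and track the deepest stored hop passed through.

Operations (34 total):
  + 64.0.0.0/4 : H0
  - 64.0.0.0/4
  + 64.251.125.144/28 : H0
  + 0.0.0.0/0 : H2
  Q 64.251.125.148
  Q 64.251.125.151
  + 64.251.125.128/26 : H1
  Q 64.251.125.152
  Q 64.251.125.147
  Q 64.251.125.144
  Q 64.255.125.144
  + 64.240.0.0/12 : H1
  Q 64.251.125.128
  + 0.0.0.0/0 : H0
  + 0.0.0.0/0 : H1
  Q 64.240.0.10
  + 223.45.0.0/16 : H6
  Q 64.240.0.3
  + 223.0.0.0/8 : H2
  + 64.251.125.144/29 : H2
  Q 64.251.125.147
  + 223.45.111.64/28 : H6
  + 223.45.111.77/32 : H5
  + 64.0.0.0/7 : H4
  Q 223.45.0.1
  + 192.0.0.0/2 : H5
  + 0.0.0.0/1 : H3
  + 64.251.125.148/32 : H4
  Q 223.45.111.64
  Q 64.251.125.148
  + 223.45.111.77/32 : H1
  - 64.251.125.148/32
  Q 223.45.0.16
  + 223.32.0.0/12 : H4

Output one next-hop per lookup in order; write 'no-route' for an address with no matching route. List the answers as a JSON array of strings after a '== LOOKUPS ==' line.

Apply in order:
  add 64.0.0.0/4 -> H0 at depth 4
  - 64.0.0.0/4 clear@4
  add 64.251.125.144/28 -> H0 at depth 28
  add 0.0.0.0/0 -> H2 at depth 0
  ? 64.251.125.148  path d0:H2→d1:-→d2:-→d3:-→d4:-→d5:-→d6:-→d7:-→d8:-→d9:-→d10:-→d11:-→d12:-→d13:-→d14:-→d15:-→d16:-→d17:-→d18:-→d19:-→d20:-→d21:-→d22:-→d23:-→d24:-→d25:-→d26:-→d27:-→d28:H0  best=H0
  ? 64.251.125.151  path d0:H2→d1:-→d2:-→d3:-→d4:-→d5:-→d6:-→d7:-→d8:-→d9:-→d10:-→d11:-→d12:-→d13:-→d14:-→d15:-→d16:-→d17:-→d18:-→d19:-→d20:-→d21:-→d22:-→d23:-→d24:-→d25:-→d26:-→d27:-→d28:H0  best=H0
  add 64.251.125.128/26 -> H1 at depth 26
  ? 64.251.125.152  path d0:H2→d1:-→d2:-→d3:-→d4:-→d5:-→d6:-→d7:-→d8:-→d9:-→d10:-→d11:-→d12:-→d13:-→d14:-→d15:-→d16:-→d17:-→d18:-→d19:-→d20:-→d21:-→d22:-→d23:-→d24:-→d25:-→d26:H1→d27:-→d28:H0  best=H0
  ? 64.251.125.147  path d0:H2→d1:-→d2:-→d3:-→d4:-→d5:-→d6:-→d7:-→d8:-→d9:-→d10:-→d11:-→d12:-→d13:-→d14:-→d15:-→d16:-→d17:-→d18:-→d19:-→d20:-→d21:-→d22:-→d23:-→d24:-→d25:-→d26:H1→d27:-→d28:H0  best=H0
  ? 64.251.125.144  path d0:H2→d1:-→d2:-→d3:-→d4:-→d5:-→d6:-→d7:-→d8:-→d9:-→d10:-→d11:-→d12:-→d13:-→d14:-→d15:-→d16:-→d17:-→d18:-→d19:-→d20:-→d21:-→d22:-→d23:-→d24:-→d25:-→d26:H1→d27:-→d28:H0  best=H0
  ? 64.255.125.144  path d0:H2→d1:-→d2:-→d3:-→d4:-→d5:-→d6:-→d7:-→d8:-→d9:-→d10:-→d11:-→d12:-→d13:-  best=H2
  add 64.240.0.0/12 -> H1 at depth 12
  ? 64.251.125.128  path d0:H2→d1:-→d2:-→d3:-→d4:-→d5:-→d6:-→d7:-→d8:-→d9:-→d10:-→d11:-→d12:H1→d13:-→d14:-→d15:-→d16:-→d17:-→d18:-→d19:-→d20:-→d21:-→d22:-→d23:-→d24:-→d25:-→d26:H1→d27:-  best=H1
  add 0.0.0.0/0 -> H0 at depth 0
  add 0.0.0.0/0 -> H1 at depth 0
  ? 64.240.0.10  path d0:H1→d1:-→d2:-→d3:-→d4:-→d5:-→d6:-→d7:-→d8:-→d9:-→d10:-→d11:-→d12:H1  best=H1
  add 223.45.0.0/16 -> H6 at depth 16
  ? 64.240.0.3  path d0:H1→d1:-→d2:-→d3:-→d4:-→d5:-→d6:-→d7:-→d8:-→d9:-→d10:-→d11:-→d12:H1  best=H1
  add 223.0.0.0/8 -> H2 at depth 8
  add 64.251.125.144/29 -> H2 at depth 29
  ? 64.251.125.147  path d0:H1→d1:-→d2:-→d3:-→d4:-→d5:-→d6:-→d7:-→d8:-→d9:-→d10:-→d11:-→d12:H1→d13:-→d14:-→d15:-→d16:-→d17:-→d18:-→d19:-→d20:-→d21:-→d22:-→d23:-→d24:-→d25:-→d26:H1→d27:-→d28:H0→d29:H2  best=H2
  add 223.45.111.64/28 -> H6 at depth 28
  add 223.45.111.77/32 -> H5 at depth 32
  add 64.0.0.0/7 -> H4 at depth 7
  ? 223.45.0.1  path d0:H1→d1:-→d2:-→d3:-→d4:-→d5:-→d6:-→d7:-→d8:H2→d9:-→d10:-→d11:-→d12:-→d13:-→d14:-→d15:-→d16:H6→d17:-  best=H6
  add 192.0.0.0/2 -> H5 at depth 2
  add 0.0.0.0/1 -> H3 at depth 1
  add 64.251.125.148/32 -> H4 at depth 32
  ? 223.45.111.64  path d0:H1→d1:-→d2:H5→d3:-→d4:-→d5:-→d6:-→d7:-→d8:H2→d9:-→d10:-→d11:-→d12:-→d13:-→d14:-→d15:-→d16:H6→d17:-→d18:-→d19:-→d20:-→d21:-→d22:-→d23:-→d24:-→d25:-→d26:-→d27:-→d28:H6  best=H6
  ? 64.251.125.148  path d0:H1→d1:H3→d2:-→d3:-→d4:-→d5:-→d6:-→d7:H4→d8:-→d9:-→d10:-→d11:-→d12:H1→d13:-→d14:-→d15:-→d16:-→d17:-→d18:-→d19:-→d20:-→d21:-→d22:-→d23:-→d24:-→d25:-→d26:H1→d27:-→d28:H0→d29:H2→d30:-→d31:-→d32:H4  best=H4
  add 223.45.111.77/32 -> H1 at depth 32
  - 64.251.125.148/32 clear@32
  ? 223.45.0.16  path d0:H1→d1:-→d2:H5→d3:-→d4:-→d5:-→d6:-→d7:-→d8:H2→d9:-→d10:-→d11:-→d12:-→d13:-→d14:-→d15:-→d16:H6→d17:-  best=H6
  add 223.32.0.0/12 -> H4 at depth 12

== LOOKUPS ==
["H0","H0","H0","H0","H0","H2","H1","H1","H1","H2","H6","H6","H4","H6"]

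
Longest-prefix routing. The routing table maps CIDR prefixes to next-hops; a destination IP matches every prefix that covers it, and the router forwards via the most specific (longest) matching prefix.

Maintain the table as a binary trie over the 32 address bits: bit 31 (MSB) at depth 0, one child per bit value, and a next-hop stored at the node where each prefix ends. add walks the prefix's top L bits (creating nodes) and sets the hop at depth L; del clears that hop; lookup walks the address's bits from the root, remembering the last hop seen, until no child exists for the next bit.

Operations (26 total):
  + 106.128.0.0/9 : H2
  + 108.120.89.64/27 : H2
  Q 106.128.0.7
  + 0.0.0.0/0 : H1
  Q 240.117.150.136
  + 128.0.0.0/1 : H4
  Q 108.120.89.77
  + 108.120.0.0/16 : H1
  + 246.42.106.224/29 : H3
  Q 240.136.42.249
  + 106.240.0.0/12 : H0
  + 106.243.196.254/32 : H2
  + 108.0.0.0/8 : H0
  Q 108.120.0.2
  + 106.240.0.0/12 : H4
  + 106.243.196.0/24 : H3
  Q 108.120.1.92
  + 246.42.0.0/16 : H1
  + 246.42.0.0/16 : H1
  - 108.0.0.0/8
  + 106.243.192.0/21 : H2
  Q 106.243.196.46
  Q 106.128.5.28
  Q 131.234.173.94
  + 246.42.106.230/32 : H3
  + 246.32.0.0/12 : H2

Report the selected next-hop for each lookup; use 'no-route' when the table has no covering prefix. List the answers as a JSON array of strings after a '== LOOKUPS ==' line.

Trace:
  + 106.128.0.0/9 (H2) depth=9
  + 108.120.89.64/27 (H2) depth=27
  lookup 106.128.0.7: bits 011010101 walk d0:-→d1:-→d2:-→d3:-→d4:-→d5:-→d6:-→d7:-→d8:-→d9:H2 -> H2
  + 0.0.0.0/0 (H1) depth=0
  lookup 240.117.150.136: bits ε walk d0:H1 -> H1
  + 128.0.0.0/1 (H4) depth=1
  lookup 108.120.89.77: bits 011011000111100001011001010 walk d0:H1→d1:-→d2:-→d3:-→d4:-→d5:-→d6:-→d7:-→d8:-→d9:-→d10:-→d11:-→d12:-→d13:-→d14:-→d15:-→d16:-→d17:-→d18:-→d19:-→d20:-→d21:-→d22:-→d23:-→d24:-→d25:-→d26:-→d27:H2 -> H2
  + 108.120.0.0/16 (H1) depth=16
  + 246.42.106.224/29 (H3) depth=29
  lookup 240.136.42.249: bits 11110 walk d0:H1→d1:H4→d2:-→d3:-→d4:-→d5:- -> H4
  + 106.240.0.0/12 (H0) depth=12
  + 106.243.196.254/32 (H2) depth=32
  + 108.0.0.0/8 (H0) depth=8
  lookup 108.120.0.2: bits 01101100011110000 walk d0:H1→d1:-→d2:-→d3:-→d4:-→d5:-→d6:-→d7:-→d8:H0→d9:-→d10:-→d11:-→d12:-→d13:-→d14:-→d15:-→d16:H1→d17:- -> H1
  + 106.240.0.0/12 (H4) depth=12
  + 106.243.196.0/24 (H3) depth=24
  lookup 108.120.1.92: bits 01101100011110000 walk d0:H1→d1:-→d2:-→d3:-→d4:-→d5:-→d6:-→d7:-→d8:H0→d9:-→d10:-→d11:-→d12:-→d13:-→d14:-→d15:-→d16:H1→d17:- -> H1
  + 246.42.0.0/16 (H1) depth=16
  + 246.42.0.0/16 (H1) depth=16
  del 108.0.0.0/8 (clear depth 8)
  + 106.243.192.0/21 (H2) depth=21
  lookup 106.243.196.46: bits 011010101111001111000100 walk d0:H1→d1:-→d2:-→d3:-→d4:-→d5:-→d6:-→d7:-→d8:-→d9:H2→d10:-→d11:-→d12:H4→d13:-→d14:-→d15:-→d16:-→d17:-→d18:-→d19:-→d20:-→d21:H2→d22:-→d23:-→d24:H3 -> H3
  lookup 106.128.5.28: bits 011010101 walk d0:H1→d1:-→d2:-→d3:-→d4:-→d5:-→d6:-→d7:-→d8:-→d9:H2 -> H2
  lookup 131.234.173.94: bits 1 walk d0:H1→d1:H4 -> H4
  + 246.42.106.230/32 (H3) depth=32
  + 246.32.0.0/12 (H2) depth=12

== LOOKUPS ==
["H2","H1","H2","H4","H1","H1","H3","H2","H4"]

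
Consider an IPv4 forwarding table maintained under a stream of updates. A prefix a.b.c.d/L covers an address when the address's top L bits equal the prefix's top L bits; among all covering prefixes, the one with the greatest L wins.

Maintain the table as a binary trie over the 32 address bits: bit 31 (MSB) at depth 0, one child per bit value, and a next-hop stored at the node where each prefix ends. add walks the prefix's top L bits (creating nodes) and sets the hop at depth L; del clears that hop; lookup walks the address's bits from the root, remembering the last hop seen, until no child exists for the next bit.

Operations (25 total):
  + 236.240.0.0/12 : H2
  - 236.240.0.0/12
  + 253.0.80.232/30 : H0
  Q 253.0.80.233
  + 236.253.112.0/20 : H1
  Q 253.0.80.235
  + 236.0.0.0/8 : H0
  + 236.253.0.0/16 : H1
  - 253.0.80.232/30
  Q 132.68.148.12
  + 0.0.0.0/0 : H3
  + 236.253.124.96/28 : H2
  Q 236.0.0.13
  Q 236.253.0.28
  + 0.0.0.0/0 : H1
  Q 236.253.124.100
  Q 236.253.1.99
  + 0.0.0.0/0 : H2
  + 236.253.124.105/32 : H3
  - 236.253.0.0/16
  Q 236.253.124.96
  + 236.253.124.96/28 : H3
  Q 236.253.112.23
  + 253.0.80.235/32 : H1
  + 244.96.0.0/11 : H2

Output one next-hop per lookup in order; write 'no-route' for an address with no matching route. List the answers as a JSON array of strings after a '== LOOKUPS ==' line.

Apply in order:
  add 236.240.0.0/12 -> H2 at depth 12
  del 236.240.0.0/12 (clear depth 12)
  add 253.0.80.232/30 -> H0 at depth 30
  ? 253.0.80.233  path d0:-→d1:-→d2:-→d3:-→d4:-→d5:-→d6:-→d7:-→d8:-→d9:-→d10:-→d11:-→d12:-→d13:-→d14:-→d15:-→d16:-→d17:-→d18:-→d19:-→d20:-→d21:-→d22:-→d23:-→d24:-→d25:-→d26:-→d27:-→d28:-→d29:-→d30:H0  best=H0
  add 236.253.112.0/20 -> H1 at depth 20
  ? 253.0.80.235  path d0:-→d1:-→d2:-→d3:-→d4:-→d5:-→d6:-→d7:-→d8:-→d9:-→d10:-→d11:-→d12:-→d13:-→d14:-→d15:-→d16:-→d17:-→d18:-→d19:-→d20:-→d21:-→d22:-→d23:-→d24:-→d25:-→d26:-→d27:-→d28:-→d29:-→d30:H0  best=H0
  add 236.0.0.0/8 -> H0 at depth 8
  add 236.253.0.0/16 -> H1 at depth 16
  del 253.0.80.232/30 (clear depth 30)
  ? 132.68.148.12  path d0:-→d1:-  best=no-route
  add 0.0.0.0/0 -> H3 at depth 0
  add 236.253.124.96/28 -> H2 at depth 28
  ? 236.0.0.13  path d0:H3→d1:-→d2:-→d3:-→d4:-→d5:-→d6:-→d7:-→d8:H0  best=H0
  ? 236.253.0.28  path d0:H3→d1:-→d2:-→d3:-→d4:-→d5:-→d6:-→d7:-→d8:H0→d9:-→d10:-→d11:-→d12:-→d13:-→d14:-→d15:-→d16:H1→d17:-  best=H1
  add 0.0.0.0/0 -> H1 at depth 0
  ? 236.253.124.100  path d0:H1→d1:-→d2:-→d3:-→d4:-→d5:-→d6:-→d7:-→d8:H0→d9:-→d10:-→d11:-→d12:-→d13:-→d14:-→d15:-→d16:H1→d17:-→d18:-→d19:-→d20:H1→d21:-→d22:-→d23:-→d24:-→d25:-→d26:-→d27:-→d28:H2  best=H2
  ? 236.253.1.99  path d0:H1→d1:-→d2:-→d3:-→d4:-→d5:-→d6:-→d7:-→d8:H0→d9:-→d10:-→d11:-→d12:-→d13:-→d14:-→d15:-→d16:H1→d17:-  best=H1
  add 0.0.0.0/0 -> H2 at depth 0
  add 236.253.124.105/32 -> H3 at depth 32
  del 236.253.0.0/16 (clear depth 16)
  ? 236.253.124.96  path d0:H2→d1:-→d2:-→d3:-→d4:-→d5:-→d6:-→d7:-→d8:H0→d9:-→d10:-→d11:-→d12:-→d13:-→d14:-→d15:-→d16:-→d17:-→d18:-→d19:-→d20:H1→d21:-→d22:-→d23:-→d24:-→d25:-→d26:-→d27:-→d28:H2  best=H2
  add 236.253.124.96/28 -> H3 at depth 28
  ? 236.253.112.23  path d0:H2→d1:-→d2:-→d3:-→d4:-→d5:-→d6:-→d7:-→d8:H0→d9:-→d10:-→d11:-→d12:-→d13:-→d14:-→d15:-→d16:-→d17:-→d18:-→d19:-→d20:H1  best=H1
  add 253.0.80.235/32 -> H1 at depth 32
  add 244.96.0.0/11 -> H2 at depth 11

== LOOKUPS ==
["H0","H0","no-route","H0","H1","H2","H1","H2","H1"]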